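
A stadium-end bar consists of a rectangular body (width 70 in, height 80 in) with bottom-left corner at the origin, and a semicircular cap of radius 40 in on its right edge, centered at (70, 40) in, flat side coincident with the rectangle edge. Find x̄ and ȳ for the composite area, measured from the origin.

Part | A | x̄ᵢ | ȳᵢ | A·x̄ᵢ | A·ȳᵢ
rectangular body | 5600.00 | 35.00 | 40.00 | 196000.00 | 224000.00
semicircular end | 2513.27 | 86.98 | 40.00 | 218595.86 | 100530.96
Σ | 8113.27 |  |  | 414595.86 | 324530.96
x̄ = 414595.86 / 8113.27 = 51.10 in
ȳ = 324530.96 / 8113.27 = 40.00 in

x̄ = 51.10 in, ȳ = 40.00 in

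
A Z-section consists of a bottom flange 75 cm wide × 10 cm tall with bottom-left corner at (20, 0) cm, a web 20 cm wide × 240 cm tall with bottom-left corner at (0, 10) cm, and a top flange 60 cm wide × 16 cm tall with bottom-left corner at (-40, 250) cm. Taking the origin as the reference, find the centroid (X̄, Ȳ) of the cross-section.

X̄ = 12.52 cm, Ȳ = 134.47 cm

bottom flange: A = 75 × 10 = 750.00, centroid at (57.50, 5.00).
web: A = 20 × 240 = 4800.00, centroid at (10.00, 130.00).
top flange: A = 60 × 16 = 960.00, centroid at (-10.00, 258.00).
ΣA = 6510.00 cm², ΣAX̄ = 81525.00 cm³, ΣAȲ = 875430.00 cm³.
X̄ = 81525.00/6510.00 = 12.52 cm; Ȳ = 875430.00/6510.00 = 134.47 cm.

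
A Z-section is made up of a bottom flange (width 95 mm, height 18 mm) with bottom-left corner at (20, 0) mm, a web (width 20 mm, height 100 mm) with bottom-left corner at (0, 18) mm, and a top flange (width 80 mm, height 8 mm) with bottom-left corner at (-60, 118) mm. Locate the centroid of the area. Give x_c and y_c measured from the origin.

x_c = 28.19 mm, y_c = 52.75 mm

bottom flange: A = 95 × 18 = 1710.00, centroid at (67.50, 9.00).
web: A = 20 × 100 = 2000.00, centroid at (10.00, 68.00).
top flange: A = 80 × 8 = 640.00, centroid at (-20.00, 122.00).
ΣA = 4350.00 mm²
ΣAx_c = (1710.00)(67.50) + (2000.00)(10.00) + (640.00)(-20.00) = 122625.00 mm³
ΣAy_c = (1710.00)(9.00) + (2000.00)(68.00) + (640.00)(122.00) = 229470.00 mm³
x_c = 122625.00 / 4350.00 = 28.19 mm
y_c = 229470.00 / 4350.00 = 52.75 mm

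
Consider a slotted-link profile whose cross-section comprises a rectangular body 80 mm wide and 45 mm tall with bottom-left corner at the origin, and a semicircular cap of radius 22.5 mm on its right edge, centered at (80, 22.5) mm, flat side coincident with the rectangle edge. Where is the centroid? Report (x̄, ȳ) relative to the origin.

rectangular body: A = 80 × 45 = 3600.00, centroid at (40.00, 22.50).
semicircular end: A = ½π·22.5² = 795.22, centroid at (89.55, 22.50).
ΣA = 4395.22 mm², ΣAx̄ = 215211.00 mm³, ΣAȳ = 98892.35 mm³.
x̄ = 215211.00/4395.22 = 48.96 mm; ȳ = 98892.35/4395.22 = 22.50 mm.

x̄ = 48.96 mm, ȳ = 22.50 mm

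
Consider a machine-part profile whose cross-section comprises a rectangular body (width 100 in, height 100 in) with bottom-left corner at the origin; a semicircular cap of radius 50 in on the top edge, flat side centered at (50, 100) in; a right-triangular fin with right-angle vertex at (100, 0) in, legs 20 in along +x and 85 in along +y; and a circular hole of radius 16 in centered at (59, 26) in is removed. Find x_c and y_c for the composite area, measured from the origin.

x_c = 52.93 in, y_c = 70.08 in

rectangular body: A = 100 × 100 = 10000.00, centroid at (50.00, 50.00).
semicircular top: A = ½π·50² = 3926.99, centroid at (50.00, 121.22).
triangular fin: A = ½·20·85 = 850.00, centroid at (106.67, 28.33).
hole: A = −π·16² = -804.25, centroid at (59.00, 26.00).
ΣA = 13972.74 in²
ΣAx_c = (10000.00)(50.00) + (3926.99)(50.00) + (850.00)(106.67) + (-804.25)(59.00) = 739565.59 in³
ΣAy_c = (10000.00)(50.00) + (3926.99)(121.22) + (850.00)(28.33) + (-804.25)(26.00) = 979205.31 in³
x_c = 739565.59 / 13972.74 = 52.93 in
y_c = 979205.31 / 13972.74 = 70.08 in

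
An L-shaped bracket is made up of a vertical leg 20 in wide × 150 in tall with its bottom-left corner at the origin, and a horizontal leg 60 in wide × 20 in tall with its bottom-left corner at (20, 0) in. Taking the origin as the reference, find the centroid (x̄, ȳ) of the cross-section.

x̄ = 21.43 in, ȳ = 56.43 in

Part | A | x̄ᵢ | ȳᵢ | A·x̄ᵢ | A·ȳᵢ
vertical leg | 3000.00 | 10.00 | 75.00 | 30000.00 | 225000.00
horizontal leg | 1200.00 | 50.00 | 10.00 | 60000.00 | 12000.00
Σ | 4200.00 |  |  | 90000.00 | 237000.00
x̄ = 90000.00 / 4200.00 = 21.43 in
ȳ = 237000.00 / 4200.00 = 56.43 in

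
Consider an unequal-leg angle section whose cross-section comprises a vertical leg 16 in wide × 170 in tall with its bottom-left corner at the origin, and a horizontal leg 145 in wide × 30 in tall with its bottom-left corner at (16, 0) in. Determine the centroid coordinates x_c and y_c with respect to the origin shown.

x_c = 57.53 in, y_c = 41.93 in

vertical leg: A = 16 × 170 = 2720.00, centroid at (8.00, 85.00).
horizontal leg: A = 145 × 30 = 4350.00, centroid at (88.50, 15.00).
ΣA = 7070.00 in²
ΣAx_c = (2720.00)(8.00) + (4350.00)(88.50) = 406735.00 in³
ΣAy_c = (2720.00)(85.00) + (4350.00)(15.00) = 296450.00 in³
x_c = 406735.00 / 7070.00 = 57.53 in
y_c = 296450.00 / 7070.00 = 41.93 in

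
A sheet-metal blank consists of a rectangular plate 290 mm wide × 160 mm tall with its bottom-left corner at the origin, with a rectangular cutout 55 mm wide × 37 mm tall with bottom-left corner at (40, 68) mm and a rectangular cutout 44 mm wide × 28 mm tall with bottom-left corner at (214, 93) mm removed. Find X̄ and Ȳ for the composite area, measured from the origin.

X̄ = 146.06 mm, Ȳ = 78.92 mm

Part | A | x̄ᵢ | ȳᵢ | A·x̄ᵢ | A·ȳᵢ
plate | 46400.00 | 145.00 | 80.00 | 6728000.00 | 3712000.00
hole 1 | -2035.00 | 67.50 | 86.50 | -137362.50 | -176027.50
hole 2 | -1232.00 | 236.00 | 107.00 | -290752.00 | -131824.00
Σ | 43133.00 |  |  | 6299885.50 | 3404148.50
X̄ = 6299885.50 / 43133.00 = 146.06 mm
Ȳ = 3404148.50 / 43133.00 = 78.92 mm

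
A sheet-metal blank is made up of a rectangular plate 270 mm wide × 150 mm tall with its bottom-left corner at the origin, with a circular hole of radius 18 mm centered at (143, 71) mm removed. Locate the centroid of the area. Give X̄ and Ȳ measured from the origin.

X̄ = 134.79 mm, Ȳ = 75.10 mm

Part | A | x̄ᵢ | ȳᵢ | A·x̄ᵢ | A·ȳᵢ
plate | 40500.00 | 135.00 | 75.00 | 5467500.00 | 3037500.00
hole | -1017.88 | 143.00 | 71.00 | -145556.27 | -72269.20
Σ | 39482.12 |  |  | 5321943.73 | 2965230.80
X̄ = 5321943.73 / 39482.12 = 134.79 mm
Ȳ = 2965230.80 / 39482.12 = 75.10 mm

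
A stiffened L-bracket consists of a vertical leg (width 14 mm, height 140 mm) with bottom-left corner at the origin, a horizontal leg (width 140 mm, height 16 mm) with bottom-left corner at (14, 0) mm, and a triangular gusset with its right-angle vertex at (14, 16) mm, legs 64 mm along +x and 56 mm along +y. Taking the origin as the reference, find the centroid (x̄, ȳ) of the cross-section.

Part | A | x̄ᵢ | ȳᵢ | A·x̄ᵢ | A·ȳᵢ
vertical leg | 1960.00 | 7.00 | 70.00 | 13720.00 | 137200.00
horizontal leg | 2240.00 | 84.00 | 8.00 | 188160.00 | 17920.00
gusset | 1792.00 | 35.33 | 34.67 | 63317.33 | 62122.67
Σ | 5992.00 |  |  | 265197.33 | 217242.67
x̄ = 265197.33 / 5992.00 = 44.26 mm
ȳ = 217242.67 / 5992.00 = 36.26 mm

x̄ = 44.26 mm, ȳ = 36.26 mm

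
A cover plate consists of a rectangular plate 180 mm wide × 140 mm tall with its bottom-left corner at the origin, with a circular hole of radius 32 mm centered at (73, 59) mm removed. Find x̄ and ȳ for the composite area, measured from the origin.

plate: A = 180 × 140 = 25200.00, centroid at (90.00, 70.00).
hole: A = −π·32² = -3216.99, centroid at (73.00, 59.00).
ΣA = 21983.01 mm², ΣAx̄ = 2033159.67 mm³, ΣAȳ = 1574197.54 mm³.
x̄ = 2033159.67/21983.01 = 92.49 mm; ȳ = 1574197.54/21983.01 = 71.61 mm.

x̄ = 92.49 mm, ȳ = 71.61 mm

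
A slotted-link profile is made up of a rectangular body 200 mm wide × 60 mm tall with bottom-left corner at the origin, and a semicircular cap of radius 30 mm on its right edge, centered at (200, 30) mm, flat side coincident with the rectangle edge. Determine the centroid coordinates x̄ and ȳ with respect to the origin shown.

x̄ = 111.88 mm, ȳ = 30.00 mm

rectangular body: A = 200 × 60 = 12000.00, centroid at (100.00, 30.00).
semicircular end: A = ½π·30² = 1413.72, centroid at (212.73, 30.00).
ΣA = 13413.72 mm²
ΣAx̄ = (12000.00)(100.00) + (1413.72)(212.73) = 1500743.34 mm³
ΣAȳ = (12000.00)(30.00) + (1413.72)(30.00) = 402411.50 mm³
x̄ = 1500743.34 / 13413.72 = 111.88 mm
ȳ = 402411.50 / 13413.72 = 30.00 mm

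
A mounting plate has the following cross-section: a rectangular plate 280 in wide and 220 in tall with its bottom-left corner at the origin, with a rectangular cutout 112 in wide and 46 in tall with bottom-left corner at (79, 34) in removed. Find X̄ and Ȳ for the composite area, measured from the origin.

plate: A = 280 × 220 = 61600.00, centroid at (140.00, 110.00).
hole: A = −(112 × 46) = -5152.00, centroid at (135.00, 57.00).
ΣA = 56448.00 in², ΣAX̄ = 7928480.00 in³, ΣAȲ = 6482336.00 in³.
X̄ = 7928480.00/56448.00 = 140.46 in; Ȳ = 6482336.00/56448.00 = 114.84 in.

X̄ = 140.46 in, Ȳ = 114.84 in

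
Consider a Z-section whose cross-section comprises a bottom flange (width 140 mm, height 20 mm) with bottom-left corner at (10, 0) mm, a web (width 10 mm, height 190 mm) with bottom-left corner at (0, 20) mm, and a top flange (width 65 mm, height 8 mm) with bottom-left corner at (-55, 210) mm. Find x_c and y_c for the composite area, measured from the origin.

bottom flange: A = 140 × 20 = 2800.00, centroid at (80.00, 10.00).
web: A = 10 × 190 = 1900.00, centroid at (5.00, 115.00).
top flange: A = 65 × 8 = 520.00, centroid at (-22.50, 214.00).
ΣA = 5220.00 mm², ΣAx_c = 221800.00 mm³, ΣAy_c = 357780.00 mm³.
x_c = 221800.00/5220.00 = 42.49 mm; y_c = 357780.00/5220.00 = 68.54 mm.

x_c = 42.49 mm, y_c = 68.54 mm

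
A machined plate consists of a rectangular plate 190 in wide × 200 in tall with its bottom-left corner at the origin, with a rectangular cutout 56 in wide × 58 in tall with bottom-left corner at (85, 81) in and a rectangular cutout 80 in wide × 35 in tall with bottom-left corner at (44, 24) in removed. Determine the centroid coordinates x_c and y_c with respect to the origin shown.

Part | A | x̄ᵢ | ȳᵢ | A·x̄ᵢ | A·ȳᵢ
plate | 38000.00 | 95.00 | 100.00 | 3610000.00 | 3800000.00
hole 1 | -3248.00 | 113.00 | 110.00 | -367024.00 | -357280.00
hole 2 | -2800.00 | 84.00 | 41.50 | -235200.00 | -116200.00
Σ | 31952.00 |  |  | 3007776.00 | 3326520.00
x_c = 3007776.00 / 31952.00 = 94.13 in
y_c = 3326520.00 / 31952.00 = 104.11 in

x_c = 94.13 in, y_c = 104.11 in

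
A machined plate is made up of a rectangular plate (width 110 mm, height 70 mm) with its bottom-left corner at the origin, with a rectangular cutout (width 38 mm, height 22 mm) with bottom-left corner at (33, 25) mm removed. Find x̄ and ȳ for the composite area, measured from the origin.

x̄ = 55.37 mm, ȳ = 34.88 mm

plate: A = 110 × 70 = 7700.00, centroid at (55.00, 35.00).
hole: A = −(38 × 22) = -836.00, centroid at (52.00, 36.00).
ΣA = 6864.00 mm², ΣAx̄ = 380028.00 mm³, ΣAȳ = 239404.00 mm³.
x̄ = 380028.00/6864.00 = 55.37 mm; ȳ = 239404.00/6864.00 = 34.88 mm.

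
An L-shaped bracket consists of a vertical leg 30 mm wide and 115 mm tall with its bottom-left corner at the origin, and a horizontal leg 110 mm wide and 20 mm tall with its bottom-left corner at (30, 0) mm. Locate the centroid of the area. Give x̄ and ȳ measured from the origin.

vertical leg: A = 30 × 115 = 3450.00, centroid at (15.00, 57.50).
horizontal leg: A = 110 × 20 = 2200.00, centroid at (85.00, 10.00).
ΣA = 5650.00 mm², ΣAx̄ = 238750.00 mm³, ΣAȳ = 220375.00 mm³.
x̄ = 238750.00/5650.00 = 42.26 mm; ȳ = 220375.00/5650.00 = 39.00 mm.

x̄ = 42.26 mm, ȳ = 39.00 mm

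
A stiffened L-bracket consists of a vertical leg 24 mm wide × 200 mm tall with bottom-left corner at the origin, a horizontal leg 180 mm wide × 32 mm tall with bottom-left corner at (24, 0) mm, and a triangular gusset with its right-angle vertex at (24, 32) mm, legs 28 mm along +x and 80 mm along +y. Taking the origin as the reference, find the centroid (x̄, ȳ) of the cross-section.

vertical leg: A = 24 × 200 = 4800.00, centroid at (12.00, 100.00).
horizontal leg: A = 180 × 32 = 5760.00, centroid at (114.00, 16.00).
gusset: A = ½·28·80 = 1120.00, centroid at (33.33, 58.67).
ΣA = 11680.00 mm²
ΣAx̄ = (4800.00)(12.00) + (5760.00)(114.00) + (1120.00)(33.33) = 751573.33 mm³
ΣAȳ = (4800.00)(100.00) + (5760.00)(16.00) + (1120.00)(58.67) = 637866.67 mm³
x̄ = 751573.33 / 11680.00 = 64.35 mm
ȳ = 637866.67 / 11680.00 = 54.61 mm

x̄ = 64.35 mm, ȳ = 54.61 mm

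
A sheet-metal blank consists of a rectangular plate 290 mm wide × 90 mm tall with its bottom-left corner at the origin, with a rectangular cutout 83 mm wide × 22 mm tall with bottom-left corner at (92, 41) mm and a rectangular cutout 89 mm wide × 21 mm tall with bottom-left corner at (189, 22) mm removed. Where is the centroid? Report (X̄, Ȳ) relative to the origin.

X̄ = 138.55 mm, Ȳ = 45.47 mm

plate: A = 290 × 90 = 26100.00, centroid at (145.00, 45.00).
hole 1: A = −(83 × 22) = -1826.00, centroid at (133.50, 52.00).
hole 2: A = −(89 × 21) = -1869.00, centroid at (233.50, 32.50).
ΣA = 22405.00 mm²
ΣAX̄ = (26100.00)(145.00) + (-1826.00)(133.50) + (-1869.00)(233.50) = 3104317.50 mm³
ΣAȲ = (26100.00)(45.00) + (-1826.00)(52.00) + (-1869.00)(32.50) = 1018805.50 mm³
X̄ = 3104317.50 / 22405.00 = 138.55 mm
Ȳ = 1018805.50 / 22405.00 = 45.47 mm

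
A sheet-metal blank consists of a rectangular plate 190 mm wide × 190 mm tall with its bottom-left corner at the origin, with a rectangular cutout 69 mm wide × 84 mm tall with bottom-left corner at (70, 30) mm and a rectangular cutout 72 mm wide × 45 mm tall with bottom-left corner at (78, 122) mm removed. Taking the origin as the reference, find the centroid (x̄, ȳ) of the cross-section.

Part | A | x̄ᵢ | ȳᵢ | A·x̄ᵢ | A·ȳᵢ
plate | 36100.00 | 95.00 | 95.00 | 3429500.00 | 3429500.00
hole 1 | -5796.00 | 104.50 | 72.00 | -605682.00 | -417312.00
hole 2 | -3240.00 | 114.00 | 144.50 | -369360.00 | -468180.00
Σ | 27064.00 |  |  | 2454458.00 | 2544008.00
x̄ = 2454458.00 / 27064.00 = 90.69 mm
ȳ = 2544008.00 / 27064.00 = 94.00 mm

x̄ = 90.69 mm, ȳ = 94.00 mm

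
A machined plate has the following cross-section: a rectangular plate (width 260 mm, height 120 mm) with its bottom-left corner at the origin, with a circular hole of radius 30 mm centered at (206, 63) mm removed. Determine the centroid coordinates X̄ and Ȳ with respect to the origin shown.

X̄ = 122.43 mm, Ȳ = 59.70 mm

plate: A = 260 × 120 = 31200.00, centroid at (130.00, 60.00).
hole: A = −π·30² = -2827.43, centroid at (206.00, 63.00).
ΣA = 28372.57 mm²
ΣAX̄ = (31200.00)(130.00) + (-2827.43)(206.00) = 3473548.72 mm³
ΣAȲ = (31200.00)(60.00) + (-2827.43)(63.00) = 1693871.70 mm³
X̄ = 3473548.72 / 28372.57 = 122.43 mm
Ȳ = 1693871.70 / 28372.57 = 59.70 mm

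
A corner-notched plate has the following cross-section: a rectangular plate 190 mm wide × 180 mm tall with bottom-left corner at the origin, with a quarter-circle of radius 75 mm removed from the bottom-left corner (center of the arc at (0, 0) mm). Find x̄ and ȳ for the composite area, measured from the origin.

plate: A = 190 × 180 = 34200.00, centroid at (95.00, 90.00).
removed quarter-circle: A = −¼π·75² = -4417.86, centroid at (31.83, 31.83).
ΣA = 29782.14 mm²
ΣAx̄ = (34200.00)(95.00) + (-4417.86)(31.83) = 3108375.00 mm³
ΣAȳ = (34200.00)(90.00) + (-4417.86)(31.83) = 2937375.00 mm³
x̄ = 3108375.00 / 29782.14 = 104.37 mm
ȳ = 2937375.00 / 29782.14 = 98.63 mm

x̄ = 104.37 mm, ȳ = 98.63 mm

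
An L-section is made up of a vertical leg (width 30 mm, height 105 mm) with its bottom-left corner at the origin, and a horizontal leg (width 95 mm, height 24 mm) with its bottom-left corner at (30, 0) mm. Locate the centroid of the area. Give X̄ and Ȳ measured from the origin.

vertical leg: A = 30 × 105 = 3150.00, centroid at (15.00, 52.50).
horizontal leg: A = 95 × 24 = 2280.00, centroid at (77.50, 12.00).
ΣA = 5430.00 mm², ΣAX̄ = 223950.00 mm³, ΣAȲ = 192735.00 mm³.
X̄ = 223950.00/5430.00 = 41.24 mm; Ȳ = 192735.00/5430.00 = 35.49 mm.

X̄ = 41.24 mm, Ȳ = 35.49 mm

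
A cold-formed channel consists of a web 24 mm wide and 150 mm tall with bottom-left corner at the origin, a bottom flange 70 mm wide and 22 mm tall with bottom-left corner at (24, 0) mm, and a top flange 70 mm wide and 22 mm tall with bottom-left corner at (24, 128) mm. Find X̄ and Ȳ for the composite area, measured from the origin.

X̄ = 33.67 mm, Ȳ = 75.00 mm

web: A = 24 × 150 = 3600.00, centroid at (12.00, 75.00).
bottom flange: A = 70 × 22 = 1540.00, centroid at (59.00, 11.00).
top flange: A = 70 × 22 = 1540.00, centroid at (59.00, 139.00).
ΣA = 6680.00 mm², ΣAX̄ = 224920.00 mm³, ΣAȲ = 501000.00 mm³.
X̄ = 224920.00/6680.00 = 33.67 mm; Ȳ = 501000.00/6680.00 = 75.00 mm.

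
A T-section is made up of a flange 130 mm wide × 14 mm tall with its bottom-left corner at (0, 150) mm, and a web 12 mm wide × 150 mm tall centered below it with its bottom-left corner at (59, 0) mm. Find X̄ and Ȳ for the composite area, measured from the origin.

X̄ = 65.00 mm, Ȳ = 116.23 mm

web: A = 12 × 150 = 1800.00, centroid at (65.00, 75.00).
flange: A = 130 × 14 = 1820.00, centroid at (65.00, 157.00).
ΣA = 3620.00 mm²
ΣAX̄ = (1800.00)(65.00) + (1820.00)(65.00) = 235300.00 mm³
ΣAȲ = (1800.00)(75.00) + (1820.00)(157.00) = 420740.00 mm³
X̄ = 235300.00 / 3620.00 = 65.00 mm
Ȳ = 420740.00 / 3620.00 = 116.23 mm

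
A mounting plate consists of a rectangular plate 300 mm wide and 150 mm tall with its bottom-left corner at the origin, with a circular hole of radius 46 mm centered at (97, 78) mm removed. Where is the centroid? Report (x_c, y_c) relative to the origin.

plate: A = 300 × 150 = 45000.00, centroid at (150.00, 75.00).
hole: A = −π·46² = -6647.61, centroid at (97.00, 78.00).
ΣA = 38352.39 mm², ΣAx_c = 6105181.82 mm³, ΣAy_c = 2856486.42 mm³.
x_c = 6105181.82/38352.39 = 159.19 mm; y_c = 2856486.42/38352.39 = 74.48 mm.

x_c = 159.19 mm, y_c = 74.48 mm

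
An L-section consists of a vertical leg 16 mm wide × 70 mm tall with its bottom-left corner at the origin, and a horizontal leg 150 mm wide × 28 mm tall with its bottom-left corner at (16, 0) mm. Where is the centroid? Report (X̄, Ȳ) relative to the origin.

X̄ = 73.53 mm, Ȳ = 18.42 mm

vertical leg: A = 16 × 70 = 1120.00, centroid at (8.00, 35.00).
horizontal leg: A = 150 × 28 = 4200.00, centroid at (91.00, 14.00).
ΣA = 5320.00 mm²
ΣAX̄ = (1120.00)(8.00) + (4200.00)(91.00) = 391160.00 mm³
ΣAȲ = (1120.00)(35.00) + (4200.00)(14.00) = 98000.00 mm³
X̄ = 391160.00 / 5320.00 = 73.53 mm
Ȳ = 98000.00 / 5320.00 = 18.42 mm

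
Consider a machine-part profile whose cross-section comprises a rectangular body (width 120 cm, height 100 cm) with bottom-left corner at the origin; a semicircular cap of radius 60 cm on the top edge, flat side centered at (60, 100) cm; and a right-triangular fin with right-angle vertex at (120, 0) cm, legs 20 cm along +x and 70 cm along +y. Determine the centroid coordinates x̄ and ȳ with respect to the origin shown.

Part | A | x̄ᵢ | ȳᵢ | A·x̄ᵢ | A·ȳᵢ
rectangular body | 12000.00 | 60.00 | 50.00 | 720000.00 | 600000.00
semicircular top | 5654.87 | 60.00 | 125.46 | 339292.01 | 709486.68
triangular fin | 700.00 | 126.67 | 23.33 | 88666.67 | 16333.33
Σ | 18354.87 |  |  | 1147958.67 | 1325820.01
x̄ = 1147958.67 / 18354.87 = 62.54 cm
ȳ = 1325820.01 / 18354.87 = 72.23 cm

x̄ = 62.54 cm, ȳ = 72.23 cm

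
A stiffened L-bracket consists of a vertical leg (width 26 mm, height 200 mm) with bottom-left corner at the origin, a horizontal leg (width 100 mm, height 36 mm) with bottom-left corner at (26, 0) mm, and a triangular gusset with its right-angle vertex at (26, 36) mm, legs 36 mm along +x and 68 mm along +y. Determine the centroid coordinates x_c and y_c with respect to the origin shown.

x_c = 38.68 mm, y_c = 65.50 mm

vertical leg: A = 26 × 200 = 5200.00, centroid at (13.00, 100.00).
horizontal leg: A = 100 × 36 = 3600.00, centroid at (76.00, 18.00).
gusset: A = ½·36·68 = 1224.00, centroid at (38.00, 58.67).
ΣA = 10024.00 mm²
ΣAx_c = (5200.00)(13.00) + (3600.00)(76.00) + (1224.00)(38.00) = 387712.00 mm³
ΣAy_c = (5200.00)(100.00) + (3600.00)(18.00) + (1224.00)(58.67) = 656608.00 mm³
x_c = 387712.00 / 10024.00 = 38.68 mm
y_c = 656608.00 / 10024.00 = 65.50 mm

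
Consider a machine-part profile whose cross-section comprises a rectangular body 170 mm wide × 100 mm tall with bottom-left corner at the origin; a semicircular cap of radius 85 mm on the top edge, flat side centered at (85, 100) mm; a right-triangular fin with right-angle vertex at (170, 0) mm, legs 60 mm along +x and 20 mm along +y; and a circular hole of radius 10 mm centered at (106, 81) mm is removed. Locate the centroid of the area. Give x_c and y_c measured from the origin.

x_c = 86.97 mm, y_c = 82.87 mm

rectangular body: A = 170 × 100 = 17000.00, centroid at (85.00, 50.00).
semicircular top: A = ½π·85² = 11349.00, centroid at (85.00, 136.08).
triangular fin: A = ½·60·20 = 600.00, centroid at (190.00, 6.67).
hole: A = −π·10² = -314.16, centroid at (106.00, 81.00).
ΣA = 28634.84 mm²
ΣAx_c = (17000.00)(85.00) + (11349.00)(85.00) + (600.00)(190.00) + (-314.16)(106.00) = 2490364.41 mm³
ΣAy_c = (17000.00)(50.00) + (11349.00)(136.08) + (600.00)(6.67) + (-314.16)(81.00) = 2372870.11 mm³
x_c = 2490364.41 / 28634.84 = 86.97 mm
y_c = 2372870.11 / 28634.84 = 82.87 mm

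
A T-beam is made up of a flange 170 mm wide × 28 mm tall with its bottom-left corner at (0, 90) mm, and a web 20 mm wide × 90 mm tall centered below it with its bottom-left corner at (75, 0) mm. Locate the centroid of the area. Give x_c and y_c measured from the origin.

x_c = 85.00 mm, y_c = 87.81 mm

Part | A | x̄ᵢ | ȳᵢ | A·x̄ᵢ | A·ȳᵢ
web | 1800.00 | 85.00 | 45.00 | 153000.00 | 81000.00
flange | 4760.00 | 85.00 | 104.00 | 404600.00 | 495040.00
Σ | 6560.00 |  |  | 557600.00 | 576040.00
x_c = 557600.00 / 6560.00 = 85.00 mm
y_c = 576040.00 / 6560.00 = 87.81 mm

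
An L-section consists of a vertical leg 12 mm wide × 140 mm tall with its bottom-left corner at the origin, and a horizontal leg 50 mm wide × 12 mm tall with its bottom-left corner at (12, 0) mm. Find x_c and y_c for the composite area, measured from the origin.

Part | A | x̄ᵢ | ȳᵢ | A·x̄ᵢ | A·ȳᵢ
vertical leg | 1680.00 | 6.00 | 70.00 | 10080.00 | 117600.00
horizontal leg | 600.00 | 37.00 | 6.00 | 22200.00 | 3600.00
Σ | 2280.00 |  |  | 32280.00 | 121200.00
x_c = 32280.00 / 2280.00 = 14.16 mm
y_c = 121200.00 / 2280.00 = 53.16 mm

x_c = 14.16 mm, y_c = 53.16 mm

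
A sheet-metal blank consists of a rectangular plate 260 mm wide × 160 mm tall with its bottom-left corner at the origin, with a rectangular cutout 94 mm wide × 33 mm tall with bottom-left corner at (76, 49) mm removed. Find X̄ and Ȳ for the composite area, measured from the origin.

X̄ = 130.56 mm, Ȳ = 81.17 mm

Part | A | x̄ᵢ | ȳᵢ | A·x̄ᵢ | A·ȳᵢ
plate | 41600.00 | 130.00 | 80.00 | 5408000.00 | 3328000.00
hole | -3102.00 | 123.00 | 65.50 | -381546.00 | -203181.00
Σ | 38498.00 |  |  | 5026454.00 | 3124819.00
X̄ = 5026454.00 / 38498.00 = 130.56 mm
Ȳ = 3124819.00 / 38498.00 = 81.17 mm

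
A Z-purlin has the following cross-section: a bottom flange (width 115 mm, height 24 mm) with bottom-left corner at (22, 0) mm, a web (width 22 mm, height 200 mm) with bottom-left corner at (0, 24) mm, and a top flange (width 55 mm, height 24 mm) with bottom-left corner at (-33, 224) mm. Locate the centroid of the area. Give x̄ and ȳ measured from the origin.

x̄ = 30.73 mm, ȳ = 104.98 mm

bottom flange: A = 115 × 24 = 2760.00, centroid at (79.50, 12.00).
web: A = 22 × 200 = 4400.00, centroid at (11.00, 124.00).
top flange: A = 55 × 24 = 1320.00, centroid at (-5.50, 236.00).
ΣA = 8480.00 mm²
ΣAx̄ = (2760.00)(79.50) + (4400.00)(11.00) + (1320.00)(-5.50) = 260560.00 mm³
ΣAȳ = (2760.00)(12.00) + (4400.00)(124.00) + (1320.00)(236.00) = 890240.00 mm³
x̄ = 260560.00 / 8480.00 = 30.73 mm
ȳ = 890240.00 / 8480.00 = 104.98 mm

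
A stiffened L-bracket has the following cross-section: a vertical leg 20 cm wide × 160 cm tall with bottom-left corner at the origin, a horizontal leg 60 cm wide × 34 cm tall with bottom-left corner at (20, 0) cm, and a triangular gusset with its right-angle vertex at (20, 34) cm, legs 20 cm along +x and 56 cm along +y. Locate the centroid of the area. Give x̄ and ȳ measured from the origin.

vertical leg: A = 20 × 160 = 3200.00, centroid at (10.00, 80.00).
horizontal leg: A = 60 × 34 = 2040.00, centroid at (50.00, 17.00).
gusset: A = ½·20·56 = 560.00, centroid at (26.67, 52.67).
ΣA = 5800.00 cm², ΣAx̄ = 148933.33 cm³, ΣAȳ = 320173.33 cm³.
x̄ = 148933.33/5800.00 = 25.68 cm; ȳ = 320173.33/5800.00 = 55.20 cm.

x̄ = 25.68 cm, ȳ = 55.20 cm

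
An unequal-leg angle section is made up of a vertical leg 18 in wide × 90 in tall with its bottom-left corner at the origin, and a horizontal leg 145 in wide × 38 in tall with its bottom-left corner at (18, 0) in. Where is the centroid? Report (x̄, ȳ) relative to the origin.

x̄ = 71.98 in, ȳ = 24.91 in

vertical leg: A = 18 × 90 = 1620.00, centroid at (9.00, 45.00).
horizontal leg: A = 145 × 38 = 5510.00, centroid at (90.50, 19.00).
ΣA = 7130.00 in², ΣAx̄ = 513235.00 in³, ΣAȳ = 177590.00 in³.
x̄ = 513235.00/7130.00 = 71.98 in; ȳ = 177590.00/7130.00 = 24.91 in.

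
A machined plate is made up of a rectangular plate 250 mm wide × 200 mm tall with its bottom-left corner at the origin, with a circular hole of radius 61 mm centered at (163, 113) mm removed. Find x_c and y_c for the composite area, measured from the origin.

plate: A = 250 × 200 = 50000.00, centroid at (125.00, 100.00).
hole: A = −π·61² = -11689.87, centroid at (163.00, 113.00).
ΣA = 38310.13 mm²
ΣAx_c = (50000.00)(125.00) + (-11689.87)(163.00) = 4344551.80 mm³
ΣAy_c = (50000.00)(100.00) + (-11689.87)(113.00) = 3679045.11 mm³
x_c = 4344551.80 / 38310.13 = 113.40 mm
y_c = 3679045.11 / 38310.13 = 96.03 mm

x_c = 113.40 mm, y_c = 96.03 mm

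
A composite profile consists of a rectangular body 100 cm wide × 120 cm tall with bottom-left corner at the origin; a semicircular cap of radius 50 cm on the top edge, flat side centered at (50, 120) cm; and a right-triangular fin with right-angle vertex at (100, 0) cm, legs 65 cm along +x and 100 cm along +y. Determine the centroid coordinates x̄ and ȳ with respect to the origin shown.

Part | A | x̄ᵢ | ȳᵢ | A·x̄ᵢ | A·ȳᵢ
rectangular body | 12000.00 | 50.00 | 60.00 | 600000.00 | 720000.00
semicircular top | 3926.99 | 50.00 | 141.22 | 196349.54 | 554572.23
triangular fin | 3250.00 | 121.67 | 33.33 | 395416.67 | 108333.33
Σ | 19176.99 |  |  | 1191766.21 | 1382905.56
x̄ = 1191766.21 / 19176.99 = 62.15 cm
ȳ = 1382905.56 / 19176.99 = 72.11 cm

x̄ = 62.15 cm, ȳ = 72.11 cm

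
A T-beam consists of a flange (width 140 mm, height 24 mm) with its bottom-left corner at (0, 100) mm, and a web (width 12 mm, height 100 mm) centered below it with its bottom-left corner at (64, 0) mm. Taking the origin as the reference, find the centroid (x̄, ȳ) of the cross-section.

Part | A | x̄ᵢ | ȳᵢ | A·x̄ᵢ | A·ȳᵢ
web | 1200.00 | 70.00 | 50.00 | 84000.00 | 60000.00
flange | 3360.00 | 70.00 | 112.00 | 235200.00 | 376320.00
Σ | 4560.00 |  |  | 319200.00 | 436320.00
x̄ = 319200.00 / 4560.00 = 70.00 mm
ȳ = 436320.00 / 4560.00 = 95.68 mm

x̄ = 70.00 mm, ȳ = 95.68 mm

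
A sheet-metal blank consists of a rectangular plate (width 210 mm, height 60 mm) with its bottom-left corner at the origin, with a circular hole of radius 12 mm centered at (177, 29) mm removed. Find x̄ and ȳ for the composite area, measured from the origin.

Part | A | x̄ᵢ | ȳᵢ | A·x̄ᵢ | A·ȳᵢ
plate | 12600.00 | 105.00 | 30.00 | 1323000.00 | 378000.00
hole | -452.39 | 177.00 | 29.00 | -80072.91 | -13119.29
Σ | 12147.61 |  |  | 1242927.09 | 364880.71
x̄ = 1242927.09 / 12147.61 = 102.32 mm
ȳ = 364880.71 / 12147.61 = 30.04 mm

x̄ = 102.32 mm, ȳ = 30.04 mm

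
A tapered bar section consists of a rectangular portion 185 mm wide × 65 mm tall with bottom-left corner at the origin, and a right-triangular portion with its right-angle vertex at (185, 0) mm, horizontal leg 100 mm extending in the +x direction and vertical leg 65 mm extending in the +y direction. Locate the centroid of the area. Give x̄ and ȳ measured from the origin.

rectangular portion: A = 185 × 65 = 12025.00, centroid at (92.50, 32.50).
triangular portion: A = ½·100·65 = 3250.00, centroid at (218.33, 21.67).
ΣA = 15275.00 mm²
ΣAx̄ = (12025.00)(92.50) + (3250.00)(218.33) = 1821895.83 mm³
ΣAȳ = (12025.00)(32.50) + (3250.00)(21.67) = 461229.17 mm³
x̄ = 1821895.83 / 15275.00 = 119.27 mm
ȳ = 461229.17 / 15275.00 = 30.20 mm

x̄ = 119.27 mm, ȳ = 30.20 mm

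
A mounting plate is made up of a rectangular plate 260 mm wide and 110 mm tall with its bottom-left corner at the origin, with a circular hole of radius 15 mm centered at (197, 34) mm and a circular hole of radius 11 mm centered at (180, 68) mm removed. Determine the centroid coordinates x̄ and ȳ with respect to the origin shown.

plate: A = 260 × 110 = 28600.00, centroid at (130.00, 55.00).
hole 1: A = −π·15² = -706.86, centroid at (197.00, 34.00).
hole 2: A = −π·11² = -380.13, centroid at (180.00, 68.00).
ΣA = 27513.01 mm², ΣAx̄ = 3510325.02 mm³, ΣAȳ = 1523117.79 mm³.
x̄ = 3510325.02/27513.01 = 127.59 mm; ȳ = 1523117.79/27513.01 = 55.36 mm.

x̄ = 127.59 mm, ȳ = 55.36 mm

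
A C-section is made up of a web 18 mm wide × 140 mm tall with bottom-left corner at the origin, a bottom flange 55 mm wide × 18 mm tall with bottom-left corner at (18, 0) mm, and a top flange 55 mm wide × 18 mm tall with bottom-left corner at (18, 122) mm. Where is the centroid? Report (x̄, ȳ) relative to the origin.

x̄ = 25.06 mm, ȳ = 70.00 mm

web: A = 18 × 140 = 2520.00, centroid at (9.00, 70.00).
bottom flange: A = 55 × 18 = 990.00, centroid at (45.50, 9.00).
top flange: A = 55 × 18 = 990.00, centroid at (45.50, 131.00).
ΣA = 4500.00 mm²
ΣAx̄ = (2520.00)(9.00) + (990.00)(45.50) + (990.00)(45.50) = 112770.00 mm³
ΣAȳ = (2520.00)(70.00) + (990.00)(9.00) + (990.00)(131.00) = 315000.00 mm³
x̄ = 112770.00 / 4500.00 = 25.06 mm
ȳ = 315000.00 / 4500.00 = 70.00 mm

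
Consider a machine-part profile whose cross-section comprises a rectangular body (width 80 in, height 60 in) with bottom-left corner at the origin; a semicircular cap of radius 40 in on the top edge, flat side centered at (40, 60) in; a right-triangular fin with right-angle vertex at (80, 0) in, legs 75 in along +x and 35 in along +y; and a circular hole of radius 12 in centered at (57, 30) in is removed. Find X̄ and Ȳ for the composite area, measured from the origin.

Part | A | x̄ᵢ | ȳᵢ | A·x̄ᵢ | A·ȳᵢ
rectangular body | 4800.00 | 40.00 | 30.00 | 192000.00 | 144000.00
semicircular top | 2513.27 | 40.00 | 76.98 | 100530.96 | 193463.11
triangular fin | 1312.50 | 105.00 | 11.67 | 137812.50 | 15312.50
hole | -452.39 | 57.00 | 30.00 | -25786.19 | -13571.68
Σ | 8173.38 |  |  | 404557.27 | 339203.93
X̄ = 404557.27 / 8173.38 = 49.50 in
Ȳ = 339203.93 / 8173.38 = 41.50 in

X̄ = 49.50 in, Ȳ = 41.50 in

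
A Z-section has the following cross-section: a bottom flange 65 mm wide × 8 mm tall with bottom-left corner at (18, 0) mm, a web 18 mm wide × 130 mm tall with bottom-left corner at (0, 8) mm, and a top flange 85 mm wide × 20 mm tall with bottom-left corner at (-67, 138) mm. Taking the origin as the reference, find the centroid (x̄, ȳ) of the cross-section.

bottom flange: A = 65 × 8 = 520.00, centroid at (50.50, 4.00).
web: A = 18 × 130 = 2340.00, centroid at (9.00, 73.00).
top flange: A = 85 × 20 = 1700.00, centroid at (-24.50, 148.00).
ΣA = 4560.00 mm²
ΣAx̄ = (520.00)(50.50) + (2340.00)(9.00) + (1700.00)(-24.50) = 5670.00 mm³
ΣAȳ = (520.00)(4.00) + (2340.00)(73.00) + (1700.00)(148.00) = 424500.00 mm³
x̄ = 5670.00 / 4560.00 = 1.24 mm
ȳ = 424500.00 / 4560.00 = 93.09 mm

x̄ = 1.24 mm, ȳ = 93.09 mm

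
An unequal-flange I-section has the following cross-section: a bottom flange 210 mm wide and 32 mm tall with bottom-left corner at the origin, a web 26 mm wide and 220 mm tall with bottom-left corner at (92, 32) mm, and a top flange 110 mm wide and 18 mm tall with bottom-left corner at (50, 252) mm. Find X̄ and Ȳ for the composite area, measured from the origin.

X̄ = 105.00 mm, Ȳ = 99.62 mm

bottom flange: A = 210 × 32 = 6720.00, centroid at (105.00, 16.00).
web: A = 26 × 220 = 5720.00, centroid at (105.00, 142.00).
top flange: A = 110 × 18 = 1980.00, centroid at (105.00, 261.00).
ΣA = 14420.00 mm²
ΣAX̄ = (6720.00)(105.00) + (5720.00)(105.00) + (1980.00)(105.00) = 1514100.00 mm³
ΣAȲ = (6720.00)(16.00) + (5720.00)(142.00) + (1980.00)(261.00) = 1436540.00 mm³
X̄ = 1514100.00 / 14420.00 = 105.00 mm
Ȳ = 1436540.00 / 14420.00 = 99.62 mm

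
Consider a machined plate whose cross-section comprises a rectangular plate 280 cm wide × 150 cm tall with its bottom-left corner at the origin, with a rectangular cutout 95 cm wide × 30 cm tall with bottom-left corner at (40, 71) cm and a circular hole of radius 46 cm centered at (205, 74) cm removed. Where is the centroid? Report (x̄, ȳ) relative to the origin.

plate: A = 280 × 150 = 42000.00, centroid at (140.00, 75.00).
hole 1: A = −(95 × 30) = -2850.00, centroid at (87.50, 86.00).
hole 2: A = −π·46² = -6647.61, centroid at (205.00, 74.00).
ΣA = 32502.39 cm², ΣAx̄ = 4267864.94 cm³, ΣAȳ = 2412976.86 cm³.
x̄ = 4267864.94/32502.39 = 131.31 cm; ȳ = 2412976.86/32502.39 = 74.24 cm.

x̄ = 131.31 cm, ȳ = 74.24 cm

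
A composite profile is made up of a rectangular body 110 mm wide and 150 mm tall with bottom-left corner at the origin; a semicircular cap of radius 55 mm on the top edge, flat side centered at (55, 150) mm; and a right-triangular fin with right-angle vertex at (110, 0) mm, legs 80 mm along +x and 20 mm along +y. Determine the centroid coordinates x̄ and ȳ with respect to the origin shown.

x̄ = 57.96 mm, ȳ = 93.71 mm

Part | A | x̄ᵢ | ȳᵢ | A·x̄ᵢ | A·ȳᵢ
rectangular body | 16500.00 | 55.00 | 75.00 | 907500.00 | 1237500.00
semicircular top | 4751.66 | 55.00 | 173.34 | 261341.24 | 823665.50
triangular fin | 800.00 | 136.67 | 6.67 | 109333.33 | 5333.33
Σ | 22051.66 |  |  | 1278174.57 | 2066498.83
x̄ = 1278174.57 / 22051.66 = 57.96 mm
ȳ = 2066498.83 / 22051.66 = 93.71 mm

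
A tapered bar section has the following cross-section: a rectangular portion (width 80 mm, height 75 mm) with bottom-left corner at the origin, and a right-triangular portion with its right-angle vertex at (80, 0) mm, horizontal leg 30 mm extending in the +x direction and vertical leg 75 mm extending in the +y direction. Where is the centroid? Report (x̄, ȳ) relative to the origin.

x̄ = 47.89 mm, ȳ = 35.53 mm

rectangular portion: A = 80 × 75 = 6000.00, centroid at (40.00, 37.50).
triangular portion: A = ½·30·75 = 1125.00, centroid at (90.00, 25.00).
ΣA = 7125.00 mm², ΣAx̄ = 341250.00 mm³, ΣAȳ = 253125.00 mm³.
x̄ = 341250.00/7125.00 = 47.89 mm; ȳ = 253125.00/7125.00 = 35.53 mm.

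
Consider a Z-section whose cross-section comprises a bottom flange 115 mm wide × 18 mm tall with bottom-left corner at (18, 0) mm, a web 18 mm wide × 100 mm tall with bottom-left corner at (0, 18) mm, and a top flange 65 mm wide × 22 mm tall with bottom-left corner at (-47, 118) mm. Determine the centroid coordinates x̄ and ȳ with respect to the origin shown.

Part | A | x̄ᵢ | ȳᵢ | A·x̄ᵢ | A·ȳᵢ
bottom flange | 2070.00 | 75.50 | 9.00 | 156285.00 | 18630.00
web | 1800.00 | 9.00 | 68.00 | 16200.00 | 122400.00
top flange | 1430.00 | -14.50 | 129.00 | -20735.00 | 184470.00
Σ | 5300.00 |  |  | 151750.00 | 325500.00
x̄ = 151750.00 / 5300.00 = 28.63 mm
ȳ = 325500.00 / 5300.00 = 61.42 mm

x̄ = 28.63 mm, ȳ = 61.42 mm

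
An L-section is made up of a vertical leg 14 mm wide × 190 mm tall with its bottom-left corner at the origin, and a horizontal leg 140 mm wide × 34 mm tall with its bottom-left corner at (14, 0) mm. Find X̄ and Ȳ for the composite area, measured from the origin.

X̄ = 56.40 mm, Ȳ = 44.96 mm

vertical leg: A = 14 × 190 = 2660.00, centroid at (7.00, 95.00).
horizontal leg: A = 140 × 34 = 4760.00, centroid at (84.00, 17.00).
ΣA = 7420.00 mm²
ΣAX̄ = (2660.00)(7.00) + (4760.00)(84.00) = 418460.00 mm³
ΣAȲ = (2660.00)(95.00) + (4760.00)(17.00) = 333620.00 mm³
X̄ = 418460.00 / 7420.00 = 56.40 mm
Ȳ = 333620.00 / 7420.00 = 44.96 mm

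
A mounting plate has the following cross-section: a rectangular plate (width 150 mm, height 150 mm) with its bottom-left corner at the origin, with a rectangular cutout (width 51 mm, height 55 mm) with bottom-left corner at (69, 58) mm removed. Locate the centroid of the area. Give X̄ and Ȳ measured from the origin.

Part | A | x̄ᵢ | ȳᵢ | A·x̄ᵢ | A·ȳᵢ
plate | 22500.00 | 75.00 | 75.00 | 1687500.00 | 1687500.00
hole | -2805.00 | 94.50 | 85.50 | -265072.50 | -239827.50
Σ | 19695.00 |  |  | 1422427.50 | 1447672.50
X̄ = 1422427.50 / 19695.00 = 72.22 mm
Ȳ = 1447672.50 / 19695.00 = 73.50 mm

X̄ = 72.22 mm, Ȳ = 73.50 mm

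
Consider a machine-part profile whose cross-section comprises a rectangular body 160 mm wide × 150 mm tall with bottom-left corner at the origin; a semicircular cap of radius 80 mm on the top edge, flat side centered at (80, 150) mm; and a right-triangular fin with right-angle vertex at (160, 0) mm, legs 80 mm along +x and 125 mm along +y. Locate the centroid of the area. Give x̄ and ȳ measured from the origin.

Part | A | x̄ᵢ | ȳᵢ | A·x̄ᵢ | A·ȳᵢ
rectangular body | 24000.00 | 80.00 | 75.00 | 1920000.00 | 1800000.00
semicircular top | 10053.10 | 80.00 | 183.95 | 804247.72 | 1849297.81
triangular fin | 5000.00 | 186.67 | 41.67 | 933333.33 | 208333.33
Σ | 39053.10 |  |  | 3657581.05 | 3857631.14
x̄ = 3657581.05 / 39053.10 = 93.66 mm
ȳ = 3857631.14 / 39053.10 = 98.78 mm

x̄ = 93.66 mm, ȳ = 98.78 mm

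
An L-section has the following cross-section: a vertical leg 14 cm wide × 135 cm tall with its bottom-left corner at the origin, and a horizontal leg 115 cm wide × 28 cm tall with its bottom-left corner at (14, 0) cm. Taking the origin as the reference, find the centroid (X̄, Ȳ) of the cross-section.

vertical leg: A = 14 × 135 = 1890.00, centroid at (7.00, 67.50).
horizontal leg: A = 115 × 28 = 3220.00, centroid at (71.50, 14.00).
ΣA = 5110.00 cm², ΣAX̄ = 243460.00 cm³, ΣAȲ = 172655.00 cm³.
X̄ = 243460.00/5110.00 = 47.64 cm; Ȳ = 172655.00/5110.00 = 33.79 cm.

X̄ = 47.64 cm, Ȳ = 33.79 cm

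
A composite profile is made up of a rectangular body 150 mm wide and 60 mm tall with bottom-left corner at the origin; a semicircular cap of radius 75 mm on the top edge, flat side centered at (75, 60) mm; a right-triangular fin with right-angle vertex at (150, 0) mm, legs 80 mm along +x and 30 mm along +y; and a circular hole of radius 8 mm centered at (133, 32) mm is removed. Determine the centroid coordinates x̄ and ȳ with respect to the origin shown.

rectangular body: A = 150 × 60 = 9000.00, centroid at (75.00, 30.00).
semicircular top: A = ½π·75² = 8835.73, centroid at (75.00, 91.83).
triangular fin: A = ½·80·30 = 1200.00, centroid at (176.67, 10.00).
hole: A = −π·8² = -201.06, centroid at (133.00, 32.00).
ΣA = 18834.67 mm²
ΣAx̄ = (9000.00)(75.00) + (8835.73)(75.00) + (1200.00)(176.67) + (-201.06)(133.00) = 1522938.46 mm³
ΣAȳ = (9000.00)(30.00) + (8835.73)(91.83) + (1200.00)(10.00) + (-201.06)(32.00) = 1086959.78 mm³
x̄ = 1522938.46 / 18834.67 = 80.86 mm
ȳ = 1086959.78 / 18834.67 = 57.71 mm

x̄ = 80.86 mm, ȳ = 57.71 mm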